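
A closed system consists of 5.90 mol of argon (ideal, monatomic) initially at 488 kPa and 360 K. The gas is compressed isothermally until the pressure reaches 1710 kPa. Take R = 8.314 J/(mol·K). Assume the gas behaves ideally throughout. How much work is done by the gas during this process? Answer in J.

-22100 J

V₁ = nRT₁/P₁ = 5.90×8.314×360/488 = 36.2 L.
Isothermal: T stays 360 K; PV = const ⇒ V₂ = 10.3 L, P₂ = 1710 kPa.
W = nRT ln(V₂/V₁) = 5.90×8.314×360×ln(0.285) = -22100 J.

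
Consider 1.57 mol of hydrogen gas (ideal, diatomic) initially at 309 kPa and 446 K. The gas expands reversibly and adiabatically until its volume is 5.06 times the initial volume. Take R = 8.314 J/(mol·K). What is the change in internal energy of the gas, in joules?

-6950 J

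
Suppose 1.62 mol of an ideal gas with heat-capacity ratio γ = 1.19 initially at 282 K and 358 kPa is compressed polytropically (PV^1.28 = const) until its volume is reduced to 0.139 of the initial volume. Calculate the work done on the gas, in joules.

10000 J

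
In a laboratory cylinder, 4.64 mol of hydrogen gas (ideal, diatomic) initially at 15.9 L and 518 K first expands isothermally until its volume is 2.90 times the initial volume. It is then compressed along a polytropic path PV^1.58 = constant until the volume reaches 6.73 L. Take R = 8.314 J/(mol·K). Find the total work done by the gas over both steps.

P₁ = nRT₁/V₁ = 4.64×8.314×518/15.9 = 1260 kPa.
Step 1 — Isothermal: T stays 518 K; PV = const ⇒ V₂ = 46.1 L, P₂ = 433 kPa.
ΔU = 0 (ideal gas, T constant).
W = nRT ln(V₂/V₁) = 4.64×8.314×518×ln(2.90) = 21300 J.
Q = ΔU + W = 21300 J.
State after step 1: P = 433 kPa, V = 46.1 L, T = 518 K.
Step 2 — Polytropic n=1.58: T₂ = T₁(V₁/V₂)^(n−1) = 518×(6.85)^0.58 = 1580 K; P₂ = P₁(V₁/V₂)^n = 9070 kPa.
W = (P₁V₁−P₂V₂)/(n−1) = (433×46.1−9070×6.73)/0.58 = -70700 J.
ΔU = nCvΔT = 4.64×20.8×(1580−518) = 103000 J.
Q = ΔU + W = 31800 J.
Net over both steps: W = -49500 J, Q = 53100 J, ΔU = 103000 J.

-49500 J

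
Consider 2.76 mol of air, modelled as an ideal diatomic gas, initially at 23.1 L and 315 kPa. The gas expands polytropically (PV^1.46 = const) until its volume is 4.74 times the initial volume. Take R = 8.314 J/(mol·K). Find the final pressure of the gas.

32.5 kPa

T₁ = P₁V₁/(nR) = 315×23.1/(2.76×8.314) = 317 K.
Polytropic n=1.46: T₂ = T₁(V₁/V₂)^(n−1) = 317×(0.211)^0.46 = 155 K; P₂ = P₁(V₁/V₂)^n = 32.5 kPa.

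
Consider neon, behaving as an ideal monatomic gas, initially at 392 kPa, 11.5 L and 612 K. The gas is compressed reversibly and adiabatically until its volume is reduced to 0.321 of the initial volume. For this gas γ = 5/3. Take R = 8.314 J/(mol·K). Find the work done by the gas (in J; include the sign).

-7660 J

n = P₁V₁/(RT₁) = 392×11.5/(8.314×612) = 0.886 mol.
Adiabatic: TV^(γ−1) = const ⇒ T₂ = 612×(3.12)^0.667 = 1310 K; PV^γ = const ⇒ P₂ = 2600 kPa.
ΔU = nCvΔT = 0.886×12.5×(1310−612) = 7660 J.
Q = 0 for an adiabatic process, so W = −ΔU = -7660 J.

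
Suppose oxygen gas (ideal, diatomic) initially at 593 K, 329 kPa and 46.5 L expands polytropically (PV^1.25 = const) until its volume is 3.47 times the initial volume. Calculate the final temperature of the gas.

Polytropic n=1.25: T₂ = T₁(V₁/V₂)^(n−1) = 593×(0.288)^0.25 = 434 K; P₂ = P₁(V₁/V₂)^n = 69.5 kPa.

434 K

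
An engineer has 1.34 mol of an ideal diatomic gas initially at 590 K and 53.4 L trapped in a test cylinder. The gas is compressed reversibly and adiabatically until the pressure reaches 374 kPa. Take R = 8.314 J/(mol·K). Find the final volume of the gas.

24.1 L

P₁ = nRT₁/V₁ = 1.34×8.314×590/53.4 = 123 kPa.
Adiabatic: T₂/T₁ = (P₂/P₁)^((γ−1)/γ) ⇒ T₂ = 590×(3.04)^0.286 = 810 K; V₂ = 24.1 L.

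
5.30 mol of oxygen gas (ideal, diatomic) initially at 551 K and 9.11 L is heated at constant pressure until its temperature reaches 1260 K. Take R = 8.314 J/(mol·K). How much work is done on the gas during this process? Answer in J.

-31200 J

P₁ = nRT₁/V₁ = 5.30×8.314×551/9.11 = 2670 kPa.
Isobaric: P stays 2670 kPa; V/T = const ⇒ T₂ = 1260 K, V₂ = 20.8 L.
W = PΔV = 2670×(20.8−9.11) kPa·L = 31200 J.
Work done on the gas = −W_by = -31200 J.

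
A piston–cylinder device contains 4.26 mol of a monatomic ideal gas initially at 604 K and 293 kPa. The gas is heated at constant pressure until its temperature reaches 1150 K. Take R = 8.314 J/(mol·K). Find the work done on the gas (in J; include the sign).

-19300 J

V₁ = nRT₁/P₁ = 4.26×8.314×604/293 = 73.0 L.
Isobaric: P stays 293 kPa; V/T = const ⇒ T₂ = 1150 K, V₂ = 139 L.
W = PΔV = 293×(139−73.0) kPa·L = 19300 J.
Work done on the gas = −W_by = -19300 J.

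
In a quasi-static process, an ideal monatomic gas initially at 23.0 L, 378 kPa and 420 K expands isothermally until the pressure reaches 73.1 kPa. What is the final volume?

Isothermal: T stays 420 K; PV = const ⇒ V₂ = 119 L, P₂ = 73.1 kPa.

119 L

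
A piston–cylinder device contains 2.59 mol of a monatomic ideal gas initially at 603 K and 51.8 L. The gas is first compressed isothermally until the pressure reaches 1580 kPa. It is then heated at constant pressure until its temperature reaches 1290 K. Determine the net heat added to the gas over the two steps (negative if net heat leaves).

13100 J

P₁ = nRT₁/V₁ = 2.59×8.314×603/51.8 = 251 kPa.
Step 1 — Isothermal: T stays 603 K; PV = const ⇒ V₂ = 8.22 L, P₂ = 1580 kPa.
ΔU = 0 (ideal gas, T constant).
W = nRT ln(V₂/V₁) = 2.59×8.314×603×ln(0.159) = -23900 J.
Q = ΔU + W = -23900 J.
State after step 1: P = 1580 kPa, V = 8.22 L, T = 603 K.
Step 2 — Isobaric: P stays 1580 kPa; V/T = const ⇒ T₂ = 1290 K, V₂ = 17.6 L.
W = PΔV = 1580×(17.6−8.22) kPa·L = 14800 J.
ΔU = nCvΔT = 2.59×12.5×(1290−603) = 22200 J.
Q = ΔU + W = nCpΔT = 37000 J.
Net over both steps: W = -9110 J, Q = 13100 J, ΔU = 22200 J.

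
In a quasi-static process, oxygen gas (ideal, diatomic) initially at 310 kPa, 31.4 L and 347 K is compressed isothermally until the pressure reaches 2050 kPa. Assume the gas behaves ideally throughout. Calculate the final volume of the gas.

4.75 L

Isothermal: T stays 347 K; PV = const ⇒ V₂ = 4.75 L, P₂ = 2050 kPa.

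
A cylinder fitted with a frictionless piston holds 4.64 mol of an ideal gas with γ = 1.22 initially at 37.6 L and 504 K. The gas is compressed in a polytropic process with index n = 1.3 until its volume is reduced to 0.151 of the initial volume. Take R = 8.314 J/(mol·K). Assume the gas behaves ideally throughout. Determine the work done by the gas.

P₁ = nRT₁/V₁ = 4.64×8.314×504/37.6 = 517 kPa.
Polytropic n=1.3: T₂ = T₁(V₁/V₂)^(n−1) = 504×(6.62)^0.30 = 889 K; P₂ = P₁(V₁/V₂)^n = 6040 kPa.
W = (P₁V₁−P₂V₂)/(n−1) = (517×37.6−6040×5.68)/0.30 = -49500 J.

-49500 J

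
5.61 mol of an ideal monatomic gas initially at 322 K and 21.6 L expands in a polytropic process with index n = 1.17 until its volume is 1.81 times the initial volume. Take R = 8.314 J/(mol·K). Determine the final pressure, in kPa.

P₁ = nRT₁/V₁ = 5.61×8.314×322/21.6 = 695 kPa.
Polytropic n=1.17: T₂ = T₁(V₁/V₂)^(n−1) = 322×(0.552)^0.17 = 291 K; P₂ = P₁(V₁/V₂)^n = 347 kPa.

347 kPa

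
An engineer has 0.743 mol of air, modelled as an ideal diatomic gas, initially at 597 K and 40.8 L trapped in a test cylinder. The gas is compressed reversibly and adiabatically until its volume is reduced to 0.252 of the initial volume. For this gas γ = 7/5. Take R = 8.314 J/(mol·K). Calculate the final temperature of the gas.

P₁ = nRT₁/V₁ = 0.743×8.314×597/40.8 = 90.4 kPa.
Adiabatic: TV^(γ−1) = const ⇒ T₂ = 597×(3.97)^0.400 = 1040 K; PV^γ = const ⇒ P₂ = 623 kPa.

1040 K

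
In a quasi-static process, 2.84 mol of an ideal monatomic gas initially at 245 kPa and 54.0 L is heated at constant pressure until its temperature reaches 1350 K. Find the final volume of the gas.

130 L

T₁ = P₁V₁/(nR) = 245×54.0/(2.84×8.314) = 560 K.
Isobaric: P stays 245 kPa; V/T = const ⇒ T₂ = 1350 K, V₂ = 130 L.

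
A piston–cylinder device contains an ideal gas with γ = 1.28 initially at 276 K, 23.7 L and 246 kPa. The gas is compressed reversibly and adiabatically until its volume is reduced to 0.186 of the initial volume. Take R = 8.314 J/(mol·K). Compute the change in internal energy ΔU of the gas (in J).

n = P₁V₁/(RT₁) = 246×23.7/(8.314×276) = 2.54 mol.
Adiabatic: TV^(γ−1) = const ⇒ T₂ = 276×(5.38)^0.280 = 442 K; PV^γ = const ⇒ P₂ = 2120 kPa.
For an ideal gas ΔU = nCvΔT with Cv = R/(γ−1) = 29.7 J/(mol·K).
ΔU = 2.54×29.7×(442−276) = 12500 J.

12500 J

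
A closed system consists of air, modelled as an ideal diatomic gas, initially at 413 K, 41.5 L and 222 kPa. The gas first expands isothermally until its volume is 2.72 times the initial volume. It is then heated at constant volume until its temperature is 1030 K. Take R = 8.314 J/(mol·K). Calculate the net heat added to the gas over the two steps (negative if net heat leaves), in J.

43600 J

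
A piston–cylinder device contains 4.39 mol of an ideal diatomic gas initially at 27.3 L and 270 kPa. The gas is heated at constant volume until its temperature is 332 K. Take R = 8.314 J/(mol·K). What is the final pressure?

T₁ = P₁V₁/(nR) = 270×27.3/(4.39×8.314) = 202 K.
Isochoric: V stays 27.3 L; P/T = const ⇒ T₂ = 332 K, P₂ = 444 kPa.

444 kPa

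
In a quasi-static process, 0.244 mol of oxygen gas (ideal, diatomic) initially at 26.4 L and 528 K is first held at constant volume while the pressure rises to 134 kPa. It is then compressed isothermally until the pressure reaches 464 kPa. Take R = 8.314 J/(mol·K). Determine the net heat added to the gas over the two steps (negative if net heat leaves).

1770 J

P₁ = nRT₁/V₁ = 0.244×8.314×528/26.4 = 40.6 kPa.
Step 1 — Isochoric: V stays 26.4 L; P/T = const ⇒ T₂ = 1740 K, P₂ = 134 kPa.
W = 0 (no volume change).
ΔU = nCvΔT = 0.244×20.8×(1740−528) = 6170 J.
Q = ΔU = 6170 J.
State after step 1: P = 134 kPa, V = 26.4 L, T = 1740 K.
Step 2 — Isothermal: T stays 1740 K; PV = const ⇒ V₂ = 7.62 L, P₂ = 464 kPa.
ΔU = 0 (ideal gas, T constant).
W = nRT ln(V₂/V₁) = 0.244×8.314×1740×ln(0.289) = -4390 J.
Q = ΔU + W = -4390 J.
Net over both steps: W = -4390 J, Q = 1770 J, ΔU = 6170 J.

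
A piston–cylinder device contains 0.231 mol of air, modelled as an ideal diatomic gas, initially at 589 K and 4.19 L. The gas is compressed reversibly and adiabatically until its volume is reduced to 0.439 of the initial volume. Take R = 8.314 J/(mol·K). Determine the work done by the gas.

P₁ = nRT₁/V₁ = 0.231×8.314×589/4.19 = 270 kPa.
Adiabatic: TV^(γ−1) = const ⇒ T₂ = 589×(2.28)^0.400 = 819 K; PV^γ = const ⇒ P₂ = 855 kPa.
ΔU = nCvΔT = 0.231×20.8×(819−589) = 1100 J.
Q = 0 for an adiabatic process, so W = −ΔU = -1100 J.

-1100 J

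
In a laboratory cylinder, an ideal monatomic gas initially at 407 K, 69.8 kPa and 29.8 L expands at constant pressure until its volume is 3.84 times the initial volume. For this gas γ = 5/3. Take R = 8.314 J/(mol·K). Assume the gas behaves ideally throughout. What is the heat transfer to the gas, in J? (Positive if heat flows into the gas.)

n = P₁V₁/(RT₁) = 69.8×29.8/(8.314×407) = 0.615 mol.
Isobaric: P stays 69.8 kPa; V/T = const ⇒ T₂ = 1560 K, V₂ = 114 L.
W = PΔV = 69.8×(114−29.8) kPa·L = 5910 J.
ΔU = nCvΔT = 0.615×12.5×(1560−407) = 8860 J.
Q = ΔU + W = nCpΔT = 14800 J.

14800 J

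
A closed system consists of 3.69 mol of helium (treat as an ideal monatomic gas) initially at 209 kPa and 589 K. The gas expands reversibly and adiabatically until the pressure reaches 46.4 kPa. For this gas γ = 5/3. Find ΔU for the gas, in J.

-12300 J

V₁ = nRT₁/P₁ = 3.69×8.314×589/209 = 86.5 L.
Adiabatic: T₂/T₁ = (P₂/P₁)^((γ−1)/γ) ⇒ T₂ = 589×(0.222)^0.400 = 323 K; V₂ = 213 L.
For an ideal gas ΔU = nCvΔT with Cv = (3/2)R = 12.5 J/(mol·K).
ΔU = 3.69×12.5×(323−589) = -12300 J.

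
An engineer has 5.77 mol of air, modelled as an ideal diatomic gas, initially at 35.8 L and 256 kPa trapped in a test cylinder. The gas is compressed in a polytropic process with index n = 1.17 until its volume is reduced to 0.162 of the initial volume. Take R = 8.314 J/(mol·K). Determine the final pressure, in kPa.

T₁ = P₁V₁/(nR) = 256×35.8/(5.77×8.314) = 191 K.
Polytropic n=1.17: T₂ = T₁(V₁/V₂)^(n−1) = 191×(6.17)^0.17 = 260 K; P₂ = P₁(V₁/V₂)^n = 2150 kPa.

2150 kPa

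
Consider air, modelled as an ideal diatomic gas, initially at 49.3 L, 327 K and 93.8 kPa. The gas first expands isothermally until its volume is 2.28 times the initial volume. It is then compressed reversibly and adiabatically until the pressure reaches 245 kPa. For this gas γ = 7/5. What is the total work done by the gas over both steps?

n = P₁V₁/(RT₁) = 93.8×49.3/(8.314×327) = 1.70 mol.
Step 1 — Isothermal: T stays 327 K; PV = const ⇒ V₂ = 112 L, P₂ = 41.1 kPa.
ΔU = 0 (ideal gas, T constant).
W = nRT ln(V₂/V₁) = 1.70×8.314×327×ln(2.28) = 3810 J.
Q = ΔU + W = 3810 J.
State after step 1: P = 41.1 kPa, V = 112 L, T = 327 K.
Step 2 — Adiabatic: T₂/T₁ = (P₂/P₁)^((γ−1)/γ) ⇒ T₂ = 327×(5.96)^0.286 = 544 K; V₂ = 31.4 L.
ΔU = nCvΔT = 1.70×20.8×(544−327) = 7690 J.
Q = 0 for an adiabatic process, so W = −ΔU = -7690 J.
Net over both steps: W = -3880 J, Q = 3810 J, ΔU = 7690 J.

-3880 J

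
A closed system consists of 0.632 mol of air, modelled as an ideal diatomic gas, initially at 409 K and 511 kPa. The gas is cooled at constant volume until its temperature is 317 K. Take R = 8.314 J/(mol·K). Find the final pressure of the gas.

396 kPa

V₁ = nRT₁/P₁ = 0.632×8.314×409/511 = 4.21 L.
Isochoric: V stays 4.21 L; P/T = const ⇒ T₂ = 317 K, P₂ = 396 kPa.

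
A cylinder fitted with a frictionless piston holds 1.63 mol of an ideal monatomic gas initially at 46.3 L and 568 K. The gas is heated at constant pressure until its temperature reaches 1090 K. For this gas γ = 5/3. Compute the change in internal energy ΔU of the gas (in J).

10600 J

P₁ = nRT₁/V₁ = 1.63×8.314×568/46.3 = 166 kPa.
Isobaric: P stays 166 kPa; V/T = const ⇒ T₂ = 1090 K, V₂ = 88.9 L.
For an ideal gas ΔU = nCvΔT with Cv = (3/2)R = 12.5 J/(mol·K).
ΔU = 1.63×12.5×(1090−568) = 10600 J.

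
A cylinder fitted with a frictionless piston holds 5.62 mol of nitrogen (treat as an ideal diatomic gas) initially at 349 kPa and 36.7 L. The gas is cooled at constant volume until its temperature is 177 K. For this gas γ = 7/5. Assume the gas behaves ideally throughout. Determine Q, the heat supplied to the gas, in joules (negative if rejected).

-11300 J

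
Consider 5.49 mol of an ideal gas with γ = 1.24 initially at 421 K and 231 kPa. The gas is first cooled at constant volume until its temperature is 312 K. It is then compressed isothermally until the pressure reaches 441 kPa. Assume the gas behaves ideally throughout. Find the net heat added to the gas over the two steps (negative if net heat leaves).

-34200 J

V₁ = nRT₁/P₁ = 5.49×8.314×421/231 = 83.2 L.
Step 1 — Isochoric: V stays 83.2 L; P/T = const ⇒ T₂ = 312 K, P₂ = 171 kPa.
W = 0 (no volume change).
ΔU = nCvΔT = 5.49×34.6×(312−421) = -20700 J.
Q = ΔU = -20700 J.
State after step 1: P = 171 kPa, V = 83.2 L, T = 312 K.
Step 2 — Isothermal: T stays 312 K; PV = const ⇒ V₂ = 32.3 L, P₂ = 441 kPa.
ΔU = 0 (ideal gas, T constant).
W = nRT ln(V₂/V₁) = 5.49×8.314×312×ln(0.388) = -13500 J.
Q = ΔU + W = -13500 J.
Net over both steps: W = -13500 J, Q = -34200 J, ΔU = -20700 J.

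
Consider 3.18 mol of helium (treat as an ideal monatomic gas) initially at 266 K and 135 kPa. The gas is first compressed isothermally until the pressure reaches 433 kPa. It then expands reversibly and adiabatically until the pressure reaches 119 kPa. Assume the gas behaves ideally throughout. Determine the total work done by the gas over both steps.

-3940 J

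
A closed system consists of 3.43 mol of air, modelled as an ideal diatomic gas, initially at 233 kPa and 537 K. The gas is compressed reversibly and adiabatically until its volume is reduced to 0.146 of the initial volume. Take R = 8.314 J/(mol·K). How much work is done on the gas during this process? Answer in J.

44400 J

V₁ = nRT₁/P₁ = 3.43×8.314×537/233 = 65.7 L.
Adiabatic: TV^(γ−1) = const ⇒ T₂ = 537×(6.85)^0.400 = 1160 K; PV^γ = const ⇒ P₂ = 3450 kPa.
ΔU = nCvΔT = 3.43×20.8×(1160−537) = 44400 J.
Q = 0 for an adiabatic process, so W = −ΔU = -44400 J.
Work done on the gas = −W_by = 44400 J.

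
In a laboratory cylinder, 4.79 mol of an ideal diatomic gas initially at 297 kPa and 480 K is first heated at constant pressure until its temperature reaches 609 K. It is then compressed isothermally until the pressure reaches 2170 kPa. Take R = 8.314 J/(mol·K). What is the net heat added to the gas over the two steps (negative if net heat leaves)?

-30300 J

V₁ = nRT₁/P₁ = 4.79×8.314×480/297 = 64.4 L.
Step 1 — Isobaric: P stays 297 kPa; V/T = const ⇒ T₂ = 609 K, V₂ = 81.7 L.
W = PΔV = 297×(81.7−64.4) kPa·L = 5140 J.
ΔU = nCvΔT = 4.79×20.8×(609−480) = 12800 J.
Q = ΔU + W = nCpΔT = 18000 J.
State after step 1: P = 297 kPa, V = 81.7 L, T = 609 K.
Step 2 — Isothermal: T stays 609 K; PV = const ⇒ V₂ = 11.2 L, P₂ = 2170 kPa.
ΔU = 0 (ideal gas, T constant).
W = nRT ln(V₂/V₁) = 4.79×8.314×609×ln(0.137) = -48200 J.
Q = ΔU + W = -48200 J.
Net over both steps: W = -43100 J, Q = -30300 J, ΔU = 12800 J.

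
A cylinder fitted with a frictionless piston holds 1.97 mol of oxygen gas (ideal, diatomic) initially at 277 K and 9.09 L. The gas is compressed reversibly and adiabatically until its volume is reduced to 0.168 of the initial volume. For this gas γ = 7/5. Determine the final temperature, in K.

P₁ = nRT₁/V₁ = 1.97×8.314×277/9.09 = 499 kPa.
Adiabatic: TV^(γ−1) = const ⇒ T₂ = 277×(5.95)^0.400 = 565 K; PV^γ = const ⇒ P₂ = 6060 kPa.

565 K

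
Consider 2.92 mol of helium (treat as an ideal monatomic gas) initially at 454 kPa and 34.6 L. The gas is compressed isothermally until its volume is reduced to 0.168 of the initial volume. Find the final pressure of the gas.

T₁ = P₁V₁/(nR) = 454×34.6/(2.92×8.314) = 647 K.
Isothermal: T stays 647 K; PV = const ⇒ V₂ = 5.81 L, P₂ = 2700 kPa.

2700 kPa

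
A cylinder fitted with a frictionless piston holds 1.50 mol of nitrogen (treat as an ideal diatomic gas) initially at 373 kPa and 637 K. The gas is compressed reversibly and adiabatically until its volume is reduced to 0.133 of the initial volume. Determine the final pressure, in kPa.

V₁ = nRT₁/P₁ = 1.50×8.314×637/373 = 21.3 L.
Adiabatic: TV^(γ−1) = const ⇒ T₂ = 637×(7.52)^0.400 = 1430 K; PV^γ = const ⇒ P₂ = 6290 kPa.

6290 kPa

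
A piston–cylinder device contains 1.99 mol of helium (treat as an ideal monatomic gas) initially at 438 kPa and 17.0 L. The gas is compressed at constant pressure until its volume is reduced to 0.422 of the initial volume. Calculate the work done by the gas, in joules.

-4300 J

T₁ = P₁V₁/(nR) = 438×17.0/(1.99×8.314) = 450 K.
Isobaric: P stays 438 kPa; V/T = const ⇒ T₂ = 190 K, V₂ = 7.17 L.
W = PΔV = 438×(7.17−17.0) kPa·L = -4300 J.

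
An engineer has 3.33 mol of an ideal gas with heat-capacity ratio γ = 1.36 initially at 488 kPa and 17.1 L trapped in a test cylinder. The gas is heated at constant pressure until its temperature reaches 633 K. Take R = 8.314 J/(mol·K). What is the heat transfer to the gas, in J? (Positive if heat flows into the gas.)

34700 J

T₁ = P₁V₁/(nR) = 488×17.1/(3.33×8.314) = 301 K.
Isobaric: P stays 488 kPa; V/T = const ⇒ T₂ = 633 K, V₂ = 35.9 L.
W = PΔV = 488×(35.9−17.1) kPa·L = 9180 J.
ΔU = nCvΔT = 3.33×23.1×(633−301) = 25500 J.
Q = ΔU + W = nCpΔT = 34700 J.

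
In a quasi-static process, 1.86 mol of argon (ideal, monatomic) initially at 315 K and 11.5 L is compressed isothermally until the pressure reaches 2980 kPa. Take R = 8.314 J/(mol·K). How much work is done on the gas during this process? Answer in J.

P₁ = nRT₁/V₁ = 1.86×8.314×315/11.5 = 424 kPa.
Isothermal: T stays 315 K; PV = const ⇒ V₂ = 1.63 L, P₂ = 2980 kPa.
W = nRT ln(V₂/V₁) = 1.86×8.314×315×ln(0.142) = -9500 J.
Work done on the gas = −W_by = 9500 J.

9500 J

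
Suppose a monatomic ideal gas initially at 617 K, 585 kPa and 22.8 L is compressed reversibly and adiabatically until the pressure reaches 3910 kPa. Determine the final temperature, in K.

1320 K

Adiabatic: T₂/T₁ = (P₂/P₁)^((γ−1)/γ) ⇒ T₂ = 617×(6.68)^0.400 = 1320 K; V₂ = 7.29 L.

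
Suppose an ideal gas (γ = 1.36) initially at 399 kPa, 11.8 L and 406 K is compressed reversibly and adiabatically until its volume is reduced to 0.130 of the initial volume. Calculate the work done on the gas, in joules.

n = P₁V₁/(RT₁) = 399×11.8/(8.314×406) = 1.39 mol.
Adiabatic: TV^(γ−1) = const ⇒ T₂ = 406×(7.69)^0.360 = 846 K; PV^γ = const ⇒ P₂ = 6400 kPa.
ΔU = nCvΔT = 1.39×23.1×(846−406) = 14200 J.
Q = 0 for an adiabatic process, so W = −ΔU = -14200 J.
Work done on the gas = −W_by = 14200 J.

14200 J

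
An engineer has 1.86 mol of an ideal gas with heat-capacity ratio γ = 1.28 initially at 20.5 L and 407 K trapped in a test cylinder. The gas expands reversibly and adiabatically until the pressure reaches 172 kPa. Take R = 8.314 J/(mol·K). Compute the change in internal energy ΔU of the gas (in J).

-2680 J

P₁ = nRT₁/V₁ = 1.86×8.314×407/20.5 = 307 kPa.
Adiabatic: T₂/T₁ = (P₂/P₁)^((γ−1)/γ) ⇒ T₂ = 407×(0.560)^0.219 = 359 K; V₂ = 32.2 L.
For an ideal gas ΔU = nCvΔT with Cv = R/(γ−1) = 29.7 J/(mol·K).
ΔU = 1.86×29.7×(359−407) = -2680 J.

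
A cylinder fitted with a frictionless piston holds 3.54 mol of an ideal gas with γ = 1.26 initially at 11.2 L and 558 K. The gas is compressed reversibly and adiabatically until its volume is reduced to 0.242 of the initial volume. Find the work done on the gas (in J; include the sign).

P₁ = nRT₁/V₁ = 3.54×8.314×558/11.2 = 1470 kPa.
Adiabatic: TV^(γ−1) = const ⇒ T₂ = 558×(4.13)^0.260 = 807 K; PV^γ = const ⇒ P₂ = 8760 kPa.
ΔU = nCvΔT = 3.54×32.0×(807−558) = 28200 J.
Q = 0 for an adiabatic process, so W = −ΔU = -28200 J.
Work done on the gas = −W_by = 28200 J.

28200 J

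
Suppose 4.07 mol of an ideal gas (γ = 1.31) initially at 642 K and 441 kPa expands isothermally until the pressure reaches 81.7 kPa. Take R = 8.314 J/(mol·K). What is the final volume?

V₁ = nRT₁/P₁ = 4.07×8.314×642/441 = 49.3 L.
Isothermal: T stays 642 K; PV = const ⇒ V₂ = 266 L, P₂ = 81.7 kPa.

266 L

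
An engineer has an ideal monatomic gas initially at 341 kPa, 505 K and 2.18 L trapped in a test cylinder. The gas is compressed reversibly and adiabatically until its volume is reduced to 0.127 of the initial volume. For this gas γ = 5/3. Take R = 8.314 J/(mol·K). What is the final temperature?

2000 K

Adiabatic: TV^(γ−1) = const ⇒ T₂ = 505×(7.87)^0.667 = 2000 K; PV^γ = const ⇒ P₂ = 10600 kPa.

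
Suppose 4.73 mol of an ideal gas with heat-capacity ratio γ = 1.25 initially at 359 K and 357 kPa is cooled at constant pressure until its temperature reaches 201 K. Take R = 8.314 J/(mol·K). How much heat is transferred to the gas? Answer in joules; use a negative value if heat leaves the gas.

V₁ = nRT₁/P₁ = 4.73×8.314×359/357 = 39.5 L.
Isobaric: P stays 357 kPa; V/T = const ⇒ T₂ = 201 K, V₂ = 22.1 L.
W = PΔV = 357×(22.1−39.5) kPa·L = -6210 J.
ΔU = nCvΔT = 4.73×33.3×(201−359) = -24900 J.
Q = ΔU + W = nCpΔT = -31100 J.

-31100 J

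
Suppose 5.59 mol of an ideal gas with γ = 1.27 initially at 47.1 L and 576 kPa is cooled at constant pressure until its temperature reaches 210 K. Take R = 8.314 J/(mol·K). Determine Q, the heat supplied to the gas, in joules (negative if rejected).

T₁ = P₁V₁/(nR) = 576×47.1/(5.59×8.314) = 584 K.
Isobaric: P stays 576 kPa; V/T = const ⇒ T₂ = 210 K, V₂ = 16.9 L.
W = PΔV = 576×(16.9−47.1) kPa·L = -17400 J.
ΔU = nCvΔT = 5.59×30.8×(210−584) = -64300 J.
Q = ΔU + W = nCpΔT = -81700 J.

-81700 J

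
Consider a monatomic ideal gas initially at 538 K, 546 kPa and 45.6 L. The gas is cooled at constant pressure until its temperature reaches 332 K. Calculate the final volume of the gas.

28.1 L

Isobaric: P stays 546 kPa; V/T = const ⇒ T₂ = 332 K, V₂ = 28.1 L.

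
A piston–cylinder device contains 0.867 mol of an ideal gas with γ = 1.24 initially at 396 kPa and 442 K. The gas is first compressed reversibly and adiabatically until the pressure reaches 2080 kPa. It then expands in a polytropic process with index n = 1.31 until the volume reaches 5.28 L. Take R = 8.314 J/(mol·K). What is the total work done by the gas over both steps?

-1520 J

V₁ = nRT₁/P₁ = 0.867×8.314×442/396 = 8.05 L.
Step 1 — Adiabatic: T₂/T₁ = (P₂/P₁)^((γ−1)/γ) ⇒ T₂ = 442×(5.25)^0.194 = 609 K; V₂ = 2.11 L.
ΔU = nCvΔT = 0.867×34.6×(609−442) = 5030 J.
Q = 0 for an adiabatic process, so W = −ΔU = -5030 J.
State after step 1: P = 2080 kPa, V = 2.11 L, T = 609 K.
Step 2 — Polytropic n=1.31: T₂ = T₁(V₁/V₂)^(n−1) = 609×(0.400)^0.31 = 459 K; P₂ = P₁(V₁/V₂)^n = 626 kPa.
W = (P₁V₁−P₂V₂)/(n−1) = (2080×2.11−626×5.28)/0.31 = 3500 J.
ΔU = nCvΔT = 0.867×34.6×(459−609) = -4530 J.
Q = ΔU + W = -1020 J.
Net over both steps: W = -1520 J, Q = -1020 J, ΔU = 499 J.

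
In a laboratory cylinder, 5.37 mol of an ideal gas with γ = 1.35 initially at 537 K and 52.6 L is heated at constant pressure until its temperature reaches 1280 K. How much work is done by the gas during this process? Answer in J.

P₁ = nRT₁/V₁ = 5.37×8.314×537/52.6 = 456 kPa.
Isobaric: P stays 456 kPa; V/T = const ⇒ T₂ = 1280 K, V₂ = 125 L.
W = PΔV = 456×(125−52.6) kPa·L = 33200 J.

33200 J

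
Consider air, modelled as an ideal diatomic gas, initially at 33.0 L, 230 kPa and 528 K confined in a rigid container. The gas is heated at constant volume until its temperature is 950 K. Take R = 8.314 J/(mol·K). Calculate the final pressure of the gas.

414 kPa

Isochoric: V stays 33.0 L; P/T = const ⇒ T₂ = 950 K, P₂ = 414 kPa.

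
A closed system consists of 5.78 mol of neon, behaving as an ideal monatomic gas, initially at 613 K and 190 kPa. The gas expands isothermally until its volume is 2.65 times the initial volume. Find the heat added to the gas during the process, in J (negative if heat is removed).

V₁ = nRT₁/P₁ = 5.78×8.314×613/190 = 155 L.
Isothermal: T stays 613 K; PV = const ⇒ V₂ = 411 L, P₂ = 71.7 kPa.
ΔU = 0 (ideal gas, T constant).
W = nRT ln(V₂/V₁) = 5.78×8.314×613×ln(2.65) = 28700 J.
Q = ΔU + W = 28700 J.

28700 J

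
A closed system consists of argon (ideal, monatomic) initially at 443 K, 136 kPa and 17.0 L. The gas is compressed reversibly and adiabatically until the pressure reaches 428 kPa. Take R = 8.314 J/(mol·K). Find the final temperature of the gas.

701 K

Adiabatic: T₂/T₁ = (P₂/P₁)^((γ−1)/γ) ⇒ T₂ = 443×(3.15)^0.400 = 701 K; V₂ = 8.54 L.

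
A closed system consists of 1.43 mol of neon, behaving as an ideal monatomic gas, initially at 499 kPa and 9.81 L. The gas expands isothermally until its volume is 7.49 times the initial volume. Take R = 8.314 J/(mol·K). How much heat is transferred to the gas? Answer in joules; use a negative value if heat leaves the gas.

9860 J

T₁ = P₁V₁/(nR) = 499×9.81/(1.43×8.314) = 412 K.
Isothermal: T stays 412 K; PV = const ⇒ V₂ = 73.5 L, P₂ = 66.6 kPa.
ΔU = 0 (ideal gas, T constant).
W = nRT ln(V₂/V₁) = 1.43×8.314×412×ln(7.49) = 9860 J.
Q = ΔU + W = 9860 J.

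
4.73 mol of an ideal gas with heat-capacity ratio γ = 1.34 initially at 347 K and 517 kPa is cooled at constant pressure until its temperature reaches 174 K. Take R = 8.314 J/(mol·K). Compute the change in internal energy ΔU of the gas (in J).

-20000 J

V₁ = nRT₁/P₁ = 4.73×8.314×347/517 = 26.4 L.
Isobaric: P stays 517 kPa; V/T = const ⇒ T₂ = 174 K, V₂ = 13.2 L.
For an ideal gas ΔU = nCvΔT with Cv = R/(γ−1) = 24.5 J/(mol·K).
ΔU = 4.73×24.5×(174−347) = -20000 J.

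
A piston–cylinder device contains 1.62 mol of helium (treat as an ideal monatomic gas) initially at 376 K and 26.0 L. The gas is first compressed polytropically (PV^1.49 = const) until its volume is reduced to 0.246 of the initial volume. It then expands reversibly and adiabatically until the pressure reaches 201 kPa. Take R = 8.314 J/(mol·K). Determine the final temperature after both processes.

328 K

P₁ = nRT₁/V₁ = 1.62×8.314×376/26.0 = 195 kPa.
Step 1 — Polytropic n=1.49: T₂ = T₁(V₁/V₂)^(n−1) = 376×(4.07)^0.49 = 748 K; P₂ = P₁(V₁/V₂)^n = 1570 kPa.
W = (P₁V₁−P₂V₂)/(n−1) = (195×26.0−1570×6.40)/0.49 = -10200 J.
ΔU = nCvΔT = 1.62×12.5×(748−376) = 7510 J.
Q = ΔU + W = -2710 J.
State after step 1: P = 1570 kPa, V = 6.40 L, T = 748 K.
Step 2 — Adiabatic: T₂/T₁ = (P₂/P₁)^((γ−1)/γ) ⇒ T₂ = 748×(0.128)^0.400 = 328 K; V₂ = 22.0 L.
ΔU = nCvΔT = 1.62×12.5×(328−748) = -8470 J.
Q = 0 for an adiabatic process, so W = −ΔU = 8470 J.
Net over both steps: W = -1740 J, Q = -2710 J, ΔU = -966 J.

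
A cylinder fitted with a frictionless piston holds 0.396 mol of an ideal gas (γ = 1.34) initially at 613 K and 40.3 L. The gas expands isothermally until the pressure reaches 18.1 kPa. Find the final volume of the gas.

112 L

P₁ = nRT₁/V₁ = 0.396×8.314×613/40.3 = 50.1 kPa.
Isothermal: T stays 613 K; PV = const ⇒ V₂ = 112 L, P₂ = 18.1 kPa.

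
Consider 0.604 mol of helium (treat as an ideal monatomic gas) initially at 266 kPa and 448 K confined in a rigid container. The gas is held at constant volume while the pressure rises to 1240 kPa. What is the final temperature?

2090 K

V₁ = nRT₁/P₁ = 0.604×8.314×448/266 = 8.46 L.
Isochoric: V stays 8.46 L; P/T = const ⇒ T₂ = 2090 K, P₂ = 1240 kPa.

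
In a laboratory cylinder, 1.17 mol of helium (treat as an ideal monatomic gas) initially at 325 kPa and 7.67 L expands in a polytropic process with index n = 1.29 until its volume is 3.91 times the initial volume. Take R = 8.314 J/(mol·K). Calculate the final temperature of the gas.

173 K

T₁ = P₁V₁/(nR) = 325×7.67/(1.17×8.314) = 256 K.
Polytropic n=1.29: T₂ = T₁(V₁/V₂)^(n−1) = 256×(0.256)^0.29 = 173 K; P₂ = P₁(V₁/V₂)^n = 56.0 kPa.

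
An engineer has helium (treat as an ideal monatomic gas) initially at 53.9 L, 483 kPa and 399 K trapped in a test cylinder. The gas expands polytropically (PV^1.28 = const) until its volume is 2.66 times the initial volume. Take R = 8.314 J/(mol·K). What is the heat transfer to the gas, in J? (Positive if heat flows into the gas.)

12900 J

n = P₁V₁/(RT₁) = 483×53.9/(8.314×399) = 7.85 mol.
Polytropic n=1.28: T₂ = T₁(V₁/V₂)^(n−1) = 399×(0.376)^0.28 = 303 K; P₂ = P₁(V₁/V₂)^n = 138 kPa.
W = (P₁V₁−P₂V₂)/(n−1) = (483×53.9−138×143)/0.28 = 22300 J.
ΔU = nCvΔT = 7.85×12.5×(303−399) = -9360 J.
Q = ΔU + W = 12900 J.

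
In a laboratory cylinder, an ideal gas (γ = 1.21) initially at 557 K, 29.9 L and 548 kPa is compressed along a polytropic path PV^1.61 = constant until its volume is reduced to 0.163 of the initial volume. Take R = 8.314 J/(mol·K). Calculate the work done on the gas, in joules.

54400 J

n = P₁V₁/(RT₁) = 548×29.9/(8.314×557) = 3.54 mol.
Polytropic n=1.61: T₂ = T₁(V₁/V₂)^(n−1) = 557×(6.13)^0.61 = 1680 K; P₂ = P₁(V₁/V₂)^n = 10200 kPa.
W = (P₁V₁−P₂V₂)/(n−1) = (548×29.9−10200×4.87)/0.61 = -54400 J.
Work done on the gas = −W_by = 54400 J.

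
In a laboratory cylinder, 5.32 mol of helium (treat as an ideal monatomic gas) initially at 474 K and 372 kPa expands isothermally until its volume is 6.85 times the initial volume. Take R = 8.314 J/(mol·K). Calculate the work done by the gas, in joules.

40300 J

V₁ = nRT₁/P₁ = 5.32×8.314×474/372 = 56.4 L.
Isothermal: T stays 474 K; PV = const ⇒ V₂ = 386 L, P₂ = 54.3 kPa.
W = nRT ln(V₂/V₁) = 5.32×8.314×474×ln(6.85) = 40300 J.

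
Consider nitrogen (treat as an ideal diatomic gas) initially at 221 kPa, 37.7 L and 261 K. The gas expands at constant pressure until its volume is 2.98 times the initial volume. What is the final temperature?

778 K

Isobaric: P stays 221 kPa; V/T = const ⇒ T₂ = 778 K, V₂ = 112 L.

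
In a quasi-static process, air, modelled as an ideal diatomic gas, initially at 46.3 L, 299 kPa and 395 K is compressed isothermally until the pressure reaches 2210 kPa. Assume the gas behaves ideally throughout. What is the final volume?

6.26 L

Isothermal: T stays 395 K; PV = const ⇒ V₂ = 6.26 L, P₂ = 2210 kPa.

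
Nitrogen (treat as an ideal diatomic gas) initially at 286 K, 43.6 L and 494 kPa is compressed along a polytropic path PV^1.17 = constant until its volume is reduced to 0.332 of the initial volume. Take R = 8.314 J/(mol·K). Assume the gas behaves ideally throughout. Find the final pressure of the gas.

Polytropic n=1.17: T₂ = T₁(V₁/V₂)^(n−1) = 286×(3.01)^0.17 = 345 K; P₂ = P₁(V₁/V₂)^n = 1790 kPa.

1790 kPa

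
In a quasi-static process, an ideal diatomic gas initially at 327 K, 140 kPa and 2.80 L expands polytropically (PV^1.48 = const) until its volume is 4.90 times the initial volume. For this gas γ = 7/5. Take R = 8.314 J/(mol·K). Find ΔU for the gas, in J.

n = P₁V₁/(RT₁) = 140×2.80/(8.314×327) = 0.144 mol.
Polytropic n=1.48: T₂ = T₁(V₁/V₂)^(n−1) = 327×(0.204)^0.48 = 152 K; P₂ = P₁(V₁/V₂)^n = 13.3 kPa.
For an ideal gas ΔU = nCvΔT with Cv = (5/2)R = 20.8 J/(mol·K).
ΔU = 0.144×20.8×(152−327) = -523 J.

-523 J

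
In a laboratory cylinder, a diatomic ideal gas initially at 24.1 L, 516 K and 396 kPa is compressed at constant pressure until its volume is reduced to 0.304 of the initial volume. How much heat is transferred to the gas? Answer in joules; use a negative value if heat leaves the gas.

-23200 J

n = P₁V₁/(RT₁) = 396×24.1/(8.314×516) = 2.22 mol.
Isobaric: P stays 396 kPa; V/T = const ⇒ T₂ = 157 K, V₂ = 7.33 L.
W = PΔV = 396×(7.33−24.1) kPa·L = -6640 J.
ΔU = nCvΔT = 2.22×20.8×(157−516) = -16600 J.
Q = ΔU + W = nCpΔT = -23200 J.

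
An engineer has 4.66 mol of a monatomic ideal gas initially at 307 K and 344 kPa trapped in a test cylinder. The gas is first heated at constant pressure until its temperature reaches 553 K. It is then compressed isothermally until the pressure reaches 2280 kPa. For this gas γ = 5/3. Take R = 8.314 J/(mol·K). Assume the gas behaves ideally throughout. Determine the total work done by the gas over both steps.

V₁ = nRT₁/P₁ = 4.66×8.314×307/344 = 34.6 L.
Step 1 — Isobaric: P stays 344 kPa; V/T = const ⇒ T₂ = 553 K, V₂ = 62.3 L.
W = PΔV = 344×(62.3−34.6) kPa·L = 9530 J.
ΔU = nCvΔT = 4.66×12.5×(553−307) = 14300 J.
Q = ΔU + W = nCpΔT = 23800 J.
State after step 1: P = 344 kPa, V = 62.3 L, T = 553 K.
Step 2 — Isothermal: T stays 553 K; PV = const ⇒ V₂ = 9.40 L, P₂ = 2280 kPa.
ΔU = 0 (ideal gas, T constant).
W = nRT ln(V₂/V₁) = 4.66×8.314×553×ln(0.151) = -40500 J.
Q = ΔU + W = -40500 J.
Net over both steps: W = -31000 J, Q = -16700 J, ΔU = 14300 J.

-31000 J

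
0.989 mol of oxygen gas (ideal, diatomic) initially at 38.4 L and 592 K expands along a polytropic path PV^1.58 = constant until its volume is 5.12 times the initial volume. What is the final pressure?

9.60 kPa

P₁ = nRT₁/V₁ = 0.989×8.314×592/38.4 = 127 kPa.
Polytropic n=1.58: T₂ = T₁(V₁/V₂)^(n−1) = 592×(0.195)^0.58 = 230 K; P₂ = P₁(V₁/V₂)^n = 9.60 kPa.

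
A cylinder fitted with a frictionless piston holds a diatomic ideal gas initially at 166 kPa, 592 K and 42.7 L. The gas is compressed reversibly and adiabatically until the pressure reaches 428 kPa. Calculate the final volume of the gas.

21.7 L

Adiabatic: T₂/T₁ = (P₂/P₁)^((γ−1)/γ) ⇒ T₂ = 592×(2.58)^0.286 = 776 K; V₂ = 21.7 L.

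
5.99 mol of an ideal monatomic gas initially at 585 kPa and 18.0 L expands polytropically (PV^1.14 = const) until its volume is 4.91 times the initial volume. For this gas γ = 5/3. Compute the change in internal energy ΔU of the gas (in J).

-3150 J

T₁ = P₁V₁/(nR) = 585×18.0/(5.99×8.314) = 211 K.
Polytropic n=1.14: T₂ = T₁(V₁/V₂)^(n−1) = 211×(0.204)^0.14 = 169 K; P₂ = P₁(V₁/V₂)^n = 95.4 kPa.
For an ideal gas ΔU = nCvΔT with Cv = (3/2)R = 12.5 J/(mol·K).
ΔU = 5.99×12.5×(169−211) = -3150 J.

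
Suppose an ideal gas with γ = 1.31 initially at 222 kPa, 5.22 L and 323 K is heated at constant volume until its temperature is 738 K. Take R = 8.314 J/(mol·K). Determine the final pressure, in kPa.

Isochoric: V stays 5.22 L; P/T = const ⇒ T₂ = 738 K, P₂ = 507 kPa.

507 kPa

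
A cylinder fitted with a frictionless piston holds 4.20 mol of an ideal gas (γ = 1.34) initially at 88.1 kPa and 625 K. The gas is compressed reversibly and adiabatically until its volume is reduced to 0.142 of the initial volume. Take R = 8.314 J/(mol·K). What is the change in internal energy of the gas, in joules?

60500 J

V₁ = nRT₁/P₁ = 4.20×8.314×625/88.1 = 248 L.
Adiabatic: TV^(γ−1) = const ⇒ T₂ = 625×(7.04)^0.340 = 1210 K; PV^γ = const ⇒ P₂ = 1200 kPa.
For an ideal gas ΔU = nCvΔT with Cv = R/(γ−1) = 24.5 J/(mol·K).
ΔU = 4.20×24.5×(1210−625) = 60500 J.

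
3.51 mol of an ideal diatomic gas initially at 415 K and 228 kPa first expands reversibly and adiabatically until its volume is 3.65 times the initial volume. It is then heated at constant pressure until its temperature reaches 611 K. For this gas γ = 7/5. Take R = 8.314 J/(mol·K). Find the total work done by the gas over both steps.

22900 J

V₁ = nRT₁/P₁ = 3.51×8.314×415/228 = 53.1 L.
Step 1 — Adiabatic: TV^(γ−1) = const ⇒ T₂ = 415×(0.274)^0.400 = 247 K; PV^γ = const ⇒ P₂ = 37.2 kPa.
ΔU = nCvΔT = 3.51×20.8×(247−415) = -12200 J.
Q = 0 for an adiabatic process, so W = −ΔU = 12200 J.
State after step 1: P = 37.2 kPa, V = 194 L, T = 247 K.
Step 2 — Isobaric: P stays 37.2 kPa; V/T = const ⇒ T₂ = 611 K, V₂ = 479 L.
W = PΔV = 37.2×(479−194) kPa·L = 10600 J.
ΔU = nCvΔT = 3.51×20.8×(611−247) = 26500 J.
Q = ΔU + W = nCpΔT = 37200 J.
Net over both steps: W = 22900 J, Q = 37200 J, ΔU = 14300 J.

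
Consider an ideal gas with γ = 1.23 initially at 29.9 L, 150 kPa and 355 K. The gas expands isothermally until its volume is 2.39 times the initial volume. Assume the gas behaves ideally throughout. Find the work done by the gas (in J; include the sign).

n = P₁V₁/(RT₁) = 150×29.9/(8.314×355) = 1.52 mol.
Isothermal: T stays 355 K; PV = const ⇒ V₂ = 71.5 L, P₂ = 62.8 kPa.
W = nRT ln(V₂/V₁) = 1.52×8.314×355×ln(2.39) = 3910 J.

3910 J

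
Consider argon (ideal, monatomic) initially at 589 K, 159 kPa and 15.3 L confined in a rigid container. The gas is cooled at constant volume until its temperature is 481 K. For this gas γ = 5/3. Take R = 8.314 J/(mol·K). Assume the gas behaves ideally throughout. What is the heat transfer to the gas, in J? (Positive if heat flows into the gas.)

-669 J

n = P₁V₁/(RT₁) = 159×15.3/(8.314×589) = 0.497 mol.
Isochoric: V stays 15.3 L; P/T = const ⇒ T₂ = 481 K, P₂ = 130 kPa.
W = 0 (no volume change).
ΔU = nCvΔT = 0.497×12.5×(481−589) = -669 J.
Q = ΔU = -669 J.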